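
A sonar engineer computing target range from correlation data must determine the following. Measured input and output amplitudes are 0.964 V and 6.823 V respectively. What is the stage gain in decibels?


Voltage gain in dB:
G = 20 * log10(Vout / Vin)
  = 20 * log10(6.823 / 0.964)
  = 20 * log10(7.077801)
  = 20 * 0.849898
  = 17.0 dB

17.0 dB


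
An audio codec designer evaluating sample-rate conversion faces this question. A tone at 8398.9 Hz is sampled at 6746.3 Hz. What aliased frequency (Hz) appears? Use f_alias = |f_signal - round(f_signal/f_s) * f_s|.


Compute the nearest integer multiple of fs to the signal:
n = round(8398.9 / 6746.3) = 1
f_alias = |8398.9 - 1 * 6746.3|
        = |8398.9 - 6746.3|
        = 1652.6 Hz

1652.6


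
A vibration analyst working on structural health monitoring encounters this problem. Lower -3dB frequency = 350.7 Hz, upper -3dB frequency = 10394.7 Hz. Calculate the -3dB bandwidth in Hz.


Bandwidth is the difference of -3dB frequencies:
BW = f_high - f_low
   = 10394.7 - 350.7
   = 10044.0 Hz

10044.0 Hz


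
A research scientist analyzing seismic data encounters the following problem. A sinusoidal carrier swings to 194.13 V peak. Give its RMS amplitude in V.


RMS voltage for a sinusoidal waveform:
V_rms = V_peak / sqrt(2)
      = 194.13 / 1.414214
      = 137.271 V

137.271 V


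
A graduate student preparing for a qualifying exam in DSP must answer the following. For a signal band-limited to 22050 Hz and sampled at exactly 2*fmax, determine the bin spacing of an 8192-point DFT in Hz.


Step 1 — Nyquist sampling rate:
fs = 2 * fmax = 2 * 22050 = 44100 Hz

Step 2 — DFT bin spacing:
df = fs / N = 44100 / 8192 = 5.3833 Hz

5.3833 Hz


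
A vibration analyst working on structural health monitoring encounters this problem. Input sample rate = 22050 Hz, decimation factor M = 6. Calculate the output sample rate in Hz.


Decimation reduces the sample rate:
fs_out = fs_in / M
       = 22050 / 6
       = 3675.0 Hz

3675.0 Hz


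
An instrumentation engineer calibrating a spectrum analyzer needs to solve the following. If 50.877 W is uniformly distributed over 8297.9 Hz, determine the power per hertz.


Power spectral density:
PSD = P / BW
    = 50.877 / 8297.9
    = 0.00613131 W/Hz

0.00613131 W/Hz


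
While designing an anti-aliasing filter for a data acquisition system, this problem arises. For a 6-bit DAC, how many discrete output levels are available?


Number of quantization levels = 2^N
= 2^6
= 64

64


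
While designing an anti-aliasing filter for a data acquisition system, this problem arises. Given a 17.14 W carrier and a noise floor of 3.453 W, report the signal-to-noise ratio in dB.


SNR in decibels:
SNR = 10 * log10(Ps / Pn)
    = 10 * log10(17.14 / 3.453)
    = 10 * log10(4.9638)
    = 10 * 0.6958
    = 6.96 dB

6.96 dB


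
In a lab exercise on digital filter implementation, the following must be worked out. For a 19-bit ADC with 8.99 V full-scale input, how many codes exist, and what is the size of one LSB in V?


Step 1 — number of quantization levels:
L = 2^N = 2^19 = 524288

Step 2 — LSB step size:
delta = Vfs / L
      = 8.99 / 524288
      = 1.715e-05 V

Levels = 524288; step size = 1.715e-05 V


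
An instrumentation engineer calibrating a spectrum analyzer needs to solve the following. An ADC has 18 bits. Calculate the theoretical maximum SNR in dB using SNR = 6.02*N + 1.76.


Theoretical SNR for a full-scale sinusoid:
SNR = 6.02 * N + 1.76
    = 6.02 * 18 + 1.76
    = 108.36 + 1.76
    = 110.12 dB

110.12 dB


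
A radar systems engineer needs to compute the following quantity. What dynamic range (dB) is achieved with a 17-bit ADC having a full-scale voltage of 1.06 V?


Dynamic range from full-scale to LSB:
V_min = V_max / 2^bits = 1.06 / 2^17
DR = 20 * log10(V_max / V_min)
   = 20 * log10(2^17)
   = 20 * 17 * log10(2)
   = 102.35 dB

102.35 dB


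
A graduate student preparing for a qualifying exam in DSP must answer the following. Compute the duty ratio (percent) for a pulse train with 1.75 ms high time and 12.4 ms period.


Duty cycle as a percentage:
DC = (t_on / T) * 100
   = (1.75 / 12.4) * 100
   = 0.141129 * 100
   = 14.11 %

14.11 %


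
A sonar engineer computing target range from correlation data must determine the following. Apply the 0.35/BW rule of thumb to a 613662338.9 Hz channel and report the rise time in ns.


Rise time from bandwidth relationship:
tr = 0.35 / BW
   = 0.35 / 613662338.9
   = 5.703462276e-10 s
   = 0.5703 ns

0.5703 ns


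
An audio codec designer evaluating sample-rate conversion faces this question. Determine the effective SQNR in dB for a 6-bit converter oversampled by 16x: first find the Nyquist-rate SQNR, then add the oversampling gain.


Step 1 — baseline SQNR at Nyquist:
SQNR_base = 6.02*N + 1.76
          = 6.02*6 + 1.76
          = 37.88 dB

Step 2 — oversampling processing gain:
G = 10*log10(OSR) = 10*log10(16) = 12.04 dB

Step 3 — total:
SQNR_total = 37.88 + 12.04 = 49.92 dB

Base SQNR = 37.88 dB; oversampled SQNR = 49.92 dB


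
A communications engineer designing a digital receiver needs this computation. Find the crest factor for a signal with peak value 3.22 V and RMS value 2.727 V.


Crest factor is the ratio of peak to RMS:
CF = V_peak / V_rms
   = 3.22 / 2.727
   = 1.1808

1.1808


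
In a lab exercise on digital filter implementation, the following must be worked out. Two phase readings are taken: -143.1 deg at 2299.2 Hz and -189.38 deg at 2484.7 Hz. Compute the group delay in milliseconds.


Group delay from phase difference:
tau = -d(phi)/d(omega)
d(phi) = -46.28 deg = -0.807738 rad
d(omega) = 2*pi*(2484.7 - 2299.2) = 1165.5309 rad/s
tau = -(-0.807738) / 1165.5309
    = 0.693 ms

0.693 ms


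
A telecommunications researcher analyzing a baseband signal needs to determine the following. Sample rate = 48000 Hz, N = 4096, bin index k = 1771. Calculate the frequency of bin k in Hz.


Frequency of DFT bin k:
f_k = k * fs / N
    = 1771 * 48000 / 4096
    = 85008000 / 4096
    = 20753.906 Hz

20753.906 Hz


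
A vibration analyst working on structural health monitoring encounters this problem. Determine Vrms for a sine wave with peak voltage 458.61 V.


RMS voltage for a sinusoidal waveform:
V_rms = V_peak / sqrt(2)
      = 458.61 / 1.414214
      = 324.286 V

324.286 V


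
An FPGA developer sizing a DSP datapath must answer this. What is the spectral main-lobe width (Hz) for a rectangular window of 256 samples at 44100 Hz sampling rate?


Main lobe width for a rectangular window:
Width = 2 * fs / N
      = 2 * 44100 / 256
      = 88200 / 256
      = 344.531 Hz

344.531 Hz


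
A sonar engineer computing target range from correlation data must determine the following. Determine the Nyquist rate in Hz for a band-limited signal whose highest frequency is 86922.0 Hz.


The Nyquist rate is twice the maximum frequency component.
fs_min = 2 * fmax
      = 2 * 86922.0
      = 173844.0 Hz

173844.0


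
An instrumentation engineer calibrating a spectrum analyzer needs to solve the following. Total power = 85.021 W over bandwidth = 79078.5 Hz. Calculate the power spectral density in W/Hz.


Power spectral density:
PSD = P / BW
    = 85.021 / 79078.5
    = 0.00107515 W/Hz

0.00107515 W/Hz


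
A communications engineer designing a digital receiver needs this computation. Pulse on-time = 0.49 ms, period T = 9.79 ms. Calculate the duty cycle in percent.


Duty cycle as a percentage:
DC = (t_on / T) * 100
   = (0.49 / 9.79) * 100
   = 0.050051 * 100
   = 5.01 %

5.01 %


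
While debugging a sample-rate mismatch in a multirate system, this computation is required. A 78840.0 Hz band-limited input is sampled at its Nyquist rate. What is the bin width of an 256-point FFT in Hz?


Step 1 — Nyquist sampling rate:
fs = 2 * fmax = 2 * 78840.0 = 157680.0 Hz

Step 2 — DFT bin spacing:
df = fs / N = 157680.0 / 256 = 615.9375 Hz

615.9375 Hz


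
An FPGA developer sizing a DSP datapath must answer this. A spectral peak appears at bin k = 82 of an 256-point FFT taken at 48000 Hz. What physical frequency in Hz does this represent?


Frequency of DFT bin k:
f_k = k * fs / N
    = 82 * 48000 / 256
    = 3936000 / 256
    = 15375.0 Hz

15375.0 Hz


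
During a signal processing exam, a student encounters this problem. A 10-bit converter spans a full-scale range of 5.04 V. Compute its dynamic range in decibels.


Dynamic range from full-scale to LSB:
V_min = V_max / 2^bits = 5.04 / 2^10
DR = 20 * log10(V_max / V_min)
   = 20 * log10(2^10)
   = 20 * 10 * log10(2)
   = 60.21 dB

60.21 dB


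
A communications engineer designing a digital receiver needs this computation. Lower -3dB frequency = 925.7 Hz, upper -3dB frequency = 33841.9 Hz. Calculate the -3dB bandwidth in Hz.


Bandwidth is the difference of -3dB frequencies:
BW = f_high - f_low
   = 33841.9 - 925.7
   = 32916.2 Hz

32916.2 Hz


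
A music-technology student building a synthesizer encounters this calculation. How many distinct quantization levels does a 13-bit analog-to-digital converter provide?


Number of quantization levels = 2^N
= 2^13
= 8192

8192


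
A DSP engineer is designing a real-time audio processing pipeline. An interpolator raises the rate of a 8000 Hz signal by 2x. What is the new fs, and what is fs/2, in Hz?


Step 1 — output sample rate after interpolation by L:
fs_out = L * fs_in = 2 * 8000 = 16000 Hz

Step 2 — Nyquist frequency of the output stream:
f_Nyq = fs_out / 2 = 16000 / 2 = 8000.0 Hz

fs_out = 16000 Hz; f_Nyquist = 8000.0 Hz


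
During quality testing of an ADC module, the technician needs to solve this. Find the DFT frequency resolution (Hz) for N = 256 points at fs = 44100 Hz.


DFT frequency resolution:
df = fs / N
   = 44100 / 256
   = 172.2656 Hz

172.2656 Hz


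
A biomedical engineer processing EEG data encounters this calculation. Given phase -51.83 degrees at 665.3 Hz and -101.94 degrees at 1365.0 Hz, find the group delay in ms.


Group delay from phase difference:
tau = -d(phi)/d(omega)
d(phi) = -50.11 deg = -0.874584 rad
d(omega) = 2*pi*(1365.0 - 665.3) = 4396.3448 rad/s
tau = -(-0.874584) / 4396.3448
    = 0.1989 ms

0.1989 ms


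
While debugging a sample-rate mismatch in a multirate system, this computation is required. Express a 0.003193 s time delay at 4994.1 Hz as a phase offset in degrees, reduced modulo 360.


Phase shift from frequency and time delay:
phi = 360 * f * t_delay
    = 360 * 4994.1 * 0.003193
    = 5740.62 degrees
    mod 360 = 340.62 degrees

340.62 degrees


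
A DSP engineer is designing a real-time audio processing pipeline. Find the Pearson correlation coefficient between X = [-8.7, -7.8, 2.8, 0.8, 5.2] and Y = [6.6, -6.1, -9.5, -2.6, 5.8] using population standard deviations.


Pearson correlation coefficient (population):
r = cov(X,Y) / (std(X) * std(Y))
Mean X = -1.54, Mean Y = -1.16
Cov(X,Y) = -3.4584
Std(X) = 5.660247, Std(Y) = 6.398312
r = -0.0955

-0.0955


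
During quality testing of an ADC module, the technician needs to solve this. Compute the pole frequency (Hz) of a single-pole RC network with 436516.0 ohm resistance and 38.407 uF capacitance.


Cutoff frequency of a first-order RC filter:
fc = 1 / (2 * pi * R * C)
C = 38.407 uF = 3.8407e-05 F
fc = 1 / (2 * pi * 436516.0 * 3.8407e-05)
   = 1 / 105.3392982103
   = 0.009493 Hz

0.009493 Hz


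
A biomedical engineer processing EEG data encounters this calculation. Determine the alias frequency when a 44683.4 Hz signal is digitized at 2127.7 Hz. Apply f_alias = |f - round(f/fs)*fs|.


Compute the nearest integer multiple of fs to the signal:
n = round(44683.4 / 2127.7) = 21
f_alias = |44683.4 - 21 * 2127.7|
        = |44683.4 - 44681.7|
        = 1.7 Hz

1.7


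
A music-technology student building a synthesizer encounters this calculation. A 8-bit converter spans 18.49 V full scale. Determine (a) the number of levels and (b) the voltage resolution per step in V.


Step 1 — number of quantization levels:
L = 2^N = 2^8 = 256

Step 2 — LSB step size:
delta = Vfs / L
      = 18.49 / 256
      = 0.07222656 V

Levels = 256; step size = 0.07222656 V


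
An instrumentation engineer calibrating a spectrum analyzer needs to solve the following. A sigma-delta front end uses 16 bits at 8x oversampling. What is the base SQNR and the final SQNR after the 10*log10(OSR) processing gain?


Step 1 — baseline SQNR at Nyquist:
SQNR_base = 6.02*N + 1.76
          = 6.02*16 + 1.76
          = 98.08 dB

Step 2 — oversampling processing gain:
G = 10*log10(OSR) = 10*log10(8) = 9.03 dB

Step 3 — total:
SQNR_total = 98.08 + 9.03 = 107.11 dB

Base SQNR = 98.08 dB; oversampled SQNR = 107.11 dB


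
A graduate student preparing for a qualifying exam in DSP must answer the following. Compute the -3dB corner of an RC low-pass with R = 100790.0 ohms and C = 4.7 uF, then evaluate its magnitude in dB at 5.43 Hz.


Step 1 — cutoff frequency:
fc = 1 / (2*pi*R*C)
C = 4.7 uF = 4.7e-06 F
fc = 1 / (2*pi*100790.0*4.7e-06)
   = 0.335973 Hz

Step 2 — magnitude at f = 5.43 Hz:
|H(f)| = 1 / sqrt(1 + (f/fc)^2)
f/fc = 5.43 / 0.335973 = 16.162013
|H| = 1 / sqrt(1 + 261.210664) = 0.0617554
|H|_dB = 20*log10(0.0617554) = -24.19 dB

fc = 0.335973 Hz; |H(5.43 Hz)| = -24.19 dB


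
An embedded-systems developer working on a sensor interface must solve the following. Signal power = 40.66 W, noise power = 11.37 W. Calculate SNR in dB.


SNR in decibels:
SNR = 10 * log10(Ps / Pn)
    = 10 * log10(40.66 / 11.37)
    = 10 * log10(3.5761)
    = 10 * 0.5534
    = 5.53 dB

5.53 dB


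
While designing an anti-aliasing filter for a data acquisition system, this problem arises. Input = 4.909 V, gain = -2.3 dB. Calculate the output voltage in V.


Output voltage from dB gain:
V_out = V_in * 10^(gain_dB / 20)
      = 4.909 * 10^(-2.3 / 20)
      = 4.909 * 0.767361
      = 3.767 V

3.767 V


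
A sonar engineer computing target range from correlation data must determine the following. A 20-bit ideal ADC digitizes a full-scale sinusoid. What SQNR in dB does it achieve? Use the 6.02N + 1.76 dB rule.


Theoretical SNR for a full-scale sinusoid:
SNR = 6.02 * N + 1.76
    = 6.02 * 20 + 1.76
    = 120.4 + 1.76
    = 122.16 dB

122.16 dB


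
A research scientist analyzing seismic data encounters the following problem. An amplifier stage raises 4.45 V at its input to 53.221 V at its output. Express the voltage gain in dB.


Voltage gain in dB:
G = 20 * log10(Vout / Vin)
  = 20 * log10(53.221 / 4.45)
  = 20 * log10(11.959775)
  = 20 * 1.077723
  = 21.55 dB

21.55 dB


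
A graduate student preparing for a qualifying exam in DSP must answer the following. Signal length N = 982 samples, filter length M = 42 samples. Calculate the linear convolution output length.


Linear convolution output length:
L = N + M - 1
  = 982 + 42 - 1
  = 1023 samples

1023


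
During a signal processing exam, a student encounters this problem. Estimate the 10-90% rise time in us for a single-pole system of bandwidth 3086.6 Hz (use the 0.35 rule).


Rise time from bandwidth relationship:
tr = 0.35 / BW
   = 0.35 / 3086.6
   = 0.0001133933778 s
   = 113.3934 us

113.3934 us


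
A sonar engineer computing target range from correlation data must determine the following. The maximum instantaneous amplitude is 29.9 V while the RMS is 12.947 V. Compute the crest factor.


Crest factor is the ratio of peak to RMS:
CF = V_peak / V_rms
   = 29.9 / 12.947
   = 2.3094

2.3094


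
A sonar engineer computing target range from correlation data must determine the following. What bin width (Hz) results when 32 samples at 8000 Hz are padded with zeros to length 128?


Frequency resolution after zero-padding:
N_padded = 32 * 4 = 128
df = fs / N_padded
   = 8000 / 128
   = 62.5 Hz

62.5 Hz


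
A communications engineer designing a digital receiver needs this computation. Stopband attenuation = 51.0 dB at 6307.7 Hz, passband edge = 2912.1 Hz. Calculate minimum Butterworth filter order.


Butterworth filter order formula:
n = log10(10^(A/10) - 1) / (2 * log10(f_stop/f_pass))
10^(51.0/10) - 1 = 125891.5412
f_stop/f_pass = 6307.7 / 2912.1 = 2.166
n = 7.5969 -> ceil = 8

8


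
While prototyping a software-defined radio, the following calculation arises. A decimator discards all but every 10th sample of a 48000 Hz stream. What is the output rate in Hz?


Decimation reduces the sample rate:
fs_out = fs_in / M
       = 48000 / 10
       = 4800.0 Hz

4800.0 Hz


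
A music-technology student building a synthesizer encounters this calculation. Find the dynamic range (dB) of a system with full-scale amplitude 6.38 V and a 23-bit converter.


Dynamic range from full-scale to LSB:
V_min = V_max / 2^bits = 6.38 / 2^23
DR = 20 * log10(V_max / V_min)
   = 20 * log10(2^23)
   = 20 * 23 * log10(2)
   = 138.47 dB

138.47 dB


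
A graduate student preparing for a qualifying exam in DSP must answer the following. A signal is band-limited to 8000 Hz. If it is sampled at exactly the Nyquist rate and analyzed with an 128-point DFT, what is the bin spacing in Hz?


Step 1 — Nyquist sampling rate:
fs = 2 * fmax = 2 * 8000 = 16000 Hz

Step 2 — DFT bin spacing:
df = fs / N = 16000 / 128 = 125.0 Hz

125.0 Hz


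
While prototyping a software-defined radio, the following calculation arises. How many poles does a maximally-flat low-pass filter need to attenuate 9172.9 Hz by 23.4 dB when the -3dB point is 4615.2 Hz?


Butterworth filter order formula:
n = log10(10^(A/10) - 1) / (2 * log10(f_stop/f_pass))
10^(23.4/10) - 1 = 217.7762
f_stop/f_pass = 9172.9 / 4615.2 = 1.9875
n = 3.9187 -> ceil = 4

4


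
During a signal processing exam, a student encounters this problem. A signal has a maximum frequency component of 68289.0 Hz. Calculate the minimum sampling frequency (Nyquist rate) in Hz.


The Nyquist rate is twice the maximum frequency component.
fs_min = 2 * fmax
      = 2 * 68289.0
      = 136578.0 Hz

136578.0


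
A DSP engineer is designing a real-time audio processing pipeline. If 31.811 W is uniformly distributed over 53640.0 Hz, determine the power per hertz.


Power spectral density:
PSD = P / BW
    = 31.811 / 53640.0
    = 0.00059305 W/Hz

0.00059305 W/Hz


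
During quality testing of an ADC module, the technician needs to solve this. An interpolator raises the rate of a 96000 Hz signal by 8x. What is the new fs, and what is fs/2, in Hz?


Step 1 — output sample rate after interpolation by L:
fs_out = L * fs_in = 8 * 96000 = 768000 Hz

Step 2 — Nyquist frequency of the output stream:
f_Nyq = fs_out / 2 = 768000 / 2 = 384000.0 Hz

fs_out = 768000 Hz; f_Nyquist = 384000.0 Hz


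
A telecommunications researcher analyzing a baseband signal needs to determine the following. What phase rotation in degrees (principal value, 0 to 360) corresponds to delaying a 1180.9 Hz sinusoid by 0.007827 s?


Phase shift from frequency and time delay:
phi = 360 * f * t_delay
    = 360 * 1180.9 * 0.007827
    = 3327.45 degrees
    mod 360 = 87.45 degrees

87.45 degrees


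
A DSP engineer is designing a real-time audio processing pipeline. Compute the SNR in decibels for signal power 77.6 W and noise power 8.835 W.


SNR in decibels:
SNR = 10 * log10(Ps / Pn)
    = 10 * log10(77.6 / 8.835)
    = 10 * log10(8.7832)
    = 10 * 0.9437
    = 9.44 dB

9.44 dB


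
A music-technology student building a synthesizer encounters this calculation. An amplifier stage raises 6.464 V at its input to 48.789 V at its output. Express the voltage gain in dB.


Voltage gain in dB:
G = 20 * log10(Vout / Vin)
  = 20 * log10(48.789 / 6.464)
  = 20 * log10(7.547803)
  = 20 * 0.877821
  = 17.56 dB

17.56 dB


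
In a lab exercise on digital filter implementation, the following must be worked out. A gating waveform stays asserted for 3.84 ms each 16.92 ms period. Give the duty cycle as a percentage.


Duty cycle as a percentage:
DC = (t_on / T) * 100
   = (3.84 / 16.92) * 100
   = 0.22695 * 100
   = 22.7 %

22.7 %


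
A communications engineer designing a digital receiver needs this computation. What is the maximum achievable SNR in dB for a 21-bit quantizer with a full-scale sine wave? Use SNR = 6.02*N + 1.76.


Theoretical SNR for a full-scale sinusoid:
SNR = 6.02 * N + 1.76
    = 6.02 * 21 + 1.76
    = 126.42 + 1.76
    = 128.18 dB

128.18 dB


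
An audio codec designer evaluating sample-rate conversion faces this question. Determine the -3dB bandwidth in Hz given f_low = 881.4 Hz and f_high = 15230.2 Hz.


Bandwidth is the difference of -3dB frequencies:
BW = f_high - f_low
   = 15230.2 - 881.4
   = 14348.8 Hz

14348.8 Hz


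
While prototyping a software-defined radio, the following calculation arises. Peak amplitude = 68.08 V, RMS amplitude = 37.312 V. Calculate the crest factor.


Crest factor is the ratio of peak to RMS:
CF = V_peak / V_rms
   = 68.08 / 37.312
   = 1.8246

1.8246


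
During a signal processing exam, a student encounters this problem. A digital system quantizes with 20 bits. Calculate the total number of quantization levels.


Number of quantization levels = 2^N
= 2^20
= 1048576

1048576


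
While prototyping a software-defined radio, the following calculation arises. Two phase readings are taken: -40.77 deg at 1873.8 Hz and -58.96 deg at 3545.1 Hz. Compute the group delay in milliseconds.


Group delay from phase difference:
tau = -d(phi)/d(omega)
d(phi) = -18.19 deg = -0.317475 rad
d(omega) = 2*pi*(3545.1 - 1873.8) = 10501.0876 rad/s
tau = -(-0.317475) / 10501.0876
    = 0.0302 ms

0.0302 ms


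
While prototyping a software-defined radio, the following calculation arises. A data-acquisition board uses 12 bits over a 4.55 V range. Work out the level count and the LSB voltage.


Step 1 — number of quantization levels:
L = 2^N = 2^12 = 4096

Step 2 — LSB step size:
delta = Vfs / L
      = 4.55 / 4096
      = 0.00111084 V

Levels = 4096; step size = 0.00111084 V


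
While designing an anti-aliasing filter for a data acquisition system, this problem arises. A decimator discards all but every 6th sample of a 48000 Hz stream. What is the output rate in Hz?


Decimation reduces the sample rate:
fs_out = fs_in / M
       = 48000 / 6
       = 8000.0 Hz

8000.0 Hz


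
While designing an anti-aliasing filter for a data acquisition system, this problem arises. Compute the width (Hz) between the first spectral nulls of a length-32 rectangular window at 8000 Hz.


Main lobe width for a rectangular window:
Width = 2 * fs / N
      = 2 * 8000 / 32
      = 16000 / 32
      = 500.0 Hz

500.0 Hz


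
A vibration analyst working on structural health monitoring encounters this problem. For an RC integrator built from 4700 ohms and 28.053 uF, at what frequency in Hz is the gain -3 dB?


Cutoff frequency of a first-order RC filter:
fc = 1 / (2 * pi * R * C)
C = 28.053 uF = 2.8053e-05 F
fc = 1 / (2 * pi * 4700 * 2.8053e-05)
   = 1 / 0.82843232788485
   = 1.207099 Hz

1.207099 Hz


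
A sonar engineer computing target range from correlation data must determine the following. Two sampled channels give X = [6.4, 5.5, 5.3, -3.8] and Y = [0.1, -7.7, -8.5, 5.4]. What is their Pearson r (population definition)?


Pearson correlation coefficient (population):
r = cov(X,Y) / (std(X) * std(Y))
Mean X = 3.35, Mean Y = -2.675
Cov(X,Y) = -17.85875
Std(X) = 4.148795, Std(Y) = 5.746466
r = -0.7491

-0.7491


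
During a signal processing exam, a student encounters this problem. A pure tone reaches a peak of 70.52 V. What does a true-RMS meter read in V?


RMS voltage for a sinusoidal waveform:
V_rms = V_peak / sqrt(2)
      = 70.52 / 1.414214
      = 49.865 V

49.865 V


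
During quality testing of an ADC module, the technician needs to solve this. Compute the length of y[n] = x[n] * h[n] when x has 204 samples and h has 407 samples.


Linear convolution output length:
L = N + M - 1
  = 204 + 407 - 1
  = 610 samples

610


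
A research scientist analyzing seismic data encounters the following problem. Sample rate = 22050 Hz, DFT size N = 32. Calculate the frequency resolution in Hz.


DFT frequency resolution:
df = fs / N
   = 22050 / 32
   = 689.0625 Hz

689.0625 Hz


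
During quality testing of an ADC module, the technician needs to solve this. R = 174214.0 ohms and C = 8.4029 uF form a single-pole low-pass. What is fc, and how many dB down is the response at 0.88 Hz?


Step 1 — cutoff frequency:
fc = 1 / (2*pi*R*C)
C = 8.4029 uF = 8.4029e-06 F
fc = 1 / (2*pi*174214.0*8.4029e-06)
   = 0.10872 Hz

Step 2 — magnitude at f = 0.88 Hz:
|H(f)| = 1 / sqrt(1 + (f/fc)^2)
f/fc = 0.88 / 0.10872 = 8.094187
|H| = 1 / sqrt(1 + 65.515863) = 0.1226132
|H|_dB = 20*log10(0.1226132) = -18.23 dB

fc = 0.10872 Hz; |H(0.88 Hz)| = -18.23 dB


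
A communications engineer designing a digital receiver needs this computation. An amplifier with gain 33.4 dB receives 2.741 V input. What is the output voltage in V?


Output voltage from dB gain:
V_out = V_in * 10^(gain_dB / 20)
      = 2.741 * 10^(33.4 / 20)
      = 2.741 * 46.773514
      = 128.2062 V

128.2062 V


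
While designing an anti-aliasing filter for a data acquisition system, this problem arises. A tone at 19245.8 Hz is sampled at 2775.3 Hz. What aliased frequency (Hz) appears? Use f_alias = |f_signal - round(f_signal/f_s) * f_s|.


Compute the nearest integer multiple of fs to the signal:
n = round(19245.8 / 2775.3) = 7
f_alias = |19245.8 - 7 * 2775.3|
        = |19245.8 - 19427.1|
        = 181.3 Hz

181.3


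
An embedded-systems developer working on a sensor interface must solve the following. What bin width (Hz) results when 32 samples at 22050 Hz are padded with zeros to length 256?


Frequency resolution after zero-padding:
N_padded = 32 * 8 = 256
df = fs / N_padded
   = 22050 / 256
   = 86.1328 Hz

86.1328 Hz


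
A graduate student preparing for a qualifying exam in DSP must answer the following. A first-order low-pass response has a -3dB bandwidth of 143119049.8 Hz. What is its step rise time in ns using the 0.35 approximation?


Rise time from bandwidth relationship:
tr = 0.35 / BW
   = 0.35 / 143119049.8
   = 2.445516516e-09 s
   = 2.4455 ns

2.4455 ns


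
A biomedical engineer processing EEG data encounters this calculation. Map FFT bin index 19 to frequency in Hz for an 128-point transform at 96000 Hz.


Frequency of DFT bin k:
f_k = k * fs / N
    = 19 * 96000 / 128
    = 1824000 / 128
    = 14250.0 Hz

14250.0 Hz


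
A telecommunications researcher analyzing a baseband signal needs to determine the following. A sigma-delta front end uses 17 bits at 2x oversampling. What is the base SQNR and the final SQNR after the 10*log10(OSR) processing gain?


Step 1 — baseline SQNR at Nyquist:
SQNR_base = 6.02*N + 1.76
          = 6.02*17 + 1.76
          = 104.1 dB

Step 2 — oversampling processing gain:
G = 10*log10(OSR) = 10*log10(2) = 3.01 dB

Step 3 — total:
SQNR_total = 104.1 + 3.01 = 107.11 dB

Base SQNR = 104.1 dB; oversampled SQNR = 107.11 dB


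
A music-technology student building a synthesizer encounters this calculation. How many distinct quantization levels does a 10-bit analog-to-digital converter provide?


Number of quantization levels = 2^N
= 2^10
= 1024

1024


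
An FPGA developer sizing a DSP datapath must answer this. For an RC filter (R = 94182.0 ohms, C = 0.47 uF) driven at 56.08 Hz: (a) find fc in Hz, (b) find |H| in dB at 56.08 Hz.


Step 1 — cutoff frequency:
fc = 1 / (2*pi*R*C)
C = 0.47 uF = 4.7e-07 F
fc = 1 / (2*pi*94182.0*4.7e-07)
   = 3.59546 Hz

Step 2 — magnitude at f = 56.08 Hz:
|H(f)| = 1 / sqrt(1 + (f/fc)^2)
f/fc = 56.08 / 3.59546 = 15.597448
|H| = 1 / sqrt(1 + 243.280384) = 0.0639817
|H|_dB = 20*log10(0.0639817) = -23.88 dB

fc = 3.59546 Hz; |H(56.08 Hz)| = -23.88 dB


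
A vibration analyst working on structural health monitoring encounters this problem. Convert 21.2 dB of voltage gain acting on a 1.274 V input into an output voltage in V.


Output voltage from dB gain:
V_out = V_in * 10^(gain_dB / 20)
      = 1.274 * 10^(21.2 / 20)
      = 1.274 * 11.481536
      = 14.6275 V

14.6275 V


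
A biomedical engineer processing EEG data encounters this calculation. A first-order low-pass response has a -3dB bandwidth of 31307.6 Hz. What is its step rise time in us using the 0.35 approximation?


Rise time from bandwidth relationship:
tr = 0.35 / BW
   = 0.35 / 31307.6
   = 1.117939414e-05 s
   = 11.1794 us

11.1794 us


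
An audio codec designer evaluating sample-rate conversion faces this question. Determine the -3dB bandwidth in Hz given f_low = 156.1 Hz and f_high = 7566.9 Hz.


Bandwidth is the difference of -3dB frequencies:
BW = f_high - f_low
   = 7566.9 - 156.1
   = 7410.8 Hz

7410.8 Hz


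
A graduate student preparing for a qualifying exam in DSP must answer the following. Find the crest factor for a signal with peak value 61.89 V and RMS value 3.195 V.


Crest factor is the ratio of peak to RMS:
CF = V_peak / V_rms
   = 61.89 / 3.195
   = 19.3709

19.3709


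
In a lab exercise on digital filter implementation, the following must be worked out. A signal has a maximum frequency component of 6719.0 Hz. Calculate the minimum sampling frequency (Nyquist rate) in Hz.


The Nyquist rate is twice the maximum frequency component.
fs_min = 2 * fmax
      = 2 * 6719.0
      = 13438.0 Hz

13438.0


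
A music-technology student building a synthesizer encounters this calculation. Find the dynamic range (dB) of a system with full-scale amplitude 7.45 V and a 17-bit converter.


Dynamic range from full-scale to LSB:
V_min = V_max / 2^bits = 7.45 / 2^17
DR = 20 * log10(V_max / V_min)
   = 20 * log10(2^17)
   = 20 * 17 * log10(2)
   = 102.35 dB

102.35 dB


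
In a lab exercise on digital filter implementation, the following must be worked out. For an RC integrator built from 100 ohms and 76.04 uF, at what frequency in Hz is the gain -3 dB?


Cutoff frequency of a first-order RC filter:
fc = 1 / (2 * pi * R * C)
C = 76.04 uF = 7.604e-05 F
fc = 1 / (2 * pi * 100 * 7.604e-05)
   = 1 / 0.047777341075794
   = 20.930424 Hz

20.930424 Hz


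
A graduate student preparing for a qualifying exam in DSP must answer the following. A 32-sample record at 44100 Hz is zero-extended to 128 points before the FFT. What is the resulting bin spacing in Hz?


Frequency resolution after zero-padding:
N_padded = 32 * 4 = 128
df = fs / N_padded
   = 44100 / 128
   = 344.5312 Hz

344.5312 Hz


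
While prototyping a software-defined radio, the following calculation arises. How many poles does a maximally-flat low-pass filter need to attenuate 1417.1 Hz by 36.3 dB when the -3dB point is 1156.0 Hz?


Butterworth filter order formula:
n = log10(10^(A/10) - 1) / (2 * log10(f_stop/f_pass))
10^(36.3/10) - 1 = 4264.7952
f_stop/f_pass = 1417.1 / 1156.0 = 1.2259
n = 20.5212 -> ceil = 21

21


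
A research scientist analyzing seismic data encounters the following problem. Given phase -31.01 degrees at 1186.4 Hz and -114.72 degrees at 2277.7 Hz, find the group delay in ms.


Group delay from phase difference:
tau = -d(phi)/d(omega)
d(phi) = -83.71 deg = -1.461015 rad
d(omega) = 2*pi*(2277.7 - 1186.4) = 6856.8401 rad/s
tau = -(-1.461015) / 6856.8401
    = 0.2131 ms

0.2131 ms


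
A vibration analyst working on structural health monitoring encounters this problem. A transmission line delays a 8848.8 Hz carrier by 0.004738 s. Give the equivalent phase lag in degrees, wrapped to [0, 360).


Phase shift from frequency and time delay:
phi = 360 * f * t_delay
    = 360 * 8848.8 * 0.004738
    = 15093.22 degrees
    mod 360 = 333.22 degrees

333.22 degrees


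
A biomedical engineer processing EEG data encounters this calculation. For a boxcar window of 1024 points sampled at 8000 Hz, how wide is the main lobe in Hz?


Main lobe width for a rectangular window:
Width = 2 * fs / N
      = 2 * 8000 / 1024
      = 16000 / 1024
      = 15.625 Hz

15.625 Hz


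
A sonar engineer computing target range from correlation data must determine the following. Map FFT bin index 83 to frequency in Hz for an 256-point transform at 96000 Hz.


Frequency of DFT bin k:
f_k = k * fs / N
    = 83 * 96000 / 256
    = 7968000 / 256
    = 31125.0 Hz

31125.0 Hz


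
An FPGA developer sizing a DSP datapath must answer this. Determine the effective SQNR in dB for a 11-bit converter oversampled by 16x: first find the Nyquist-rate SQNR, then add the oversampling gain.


Step 1 — baseline SQNR at Nyquist:
SQNR_base = 6.02*N + 1.76
          = 6.02*11 + 1.76
          = 67.98 dB

Step 2 — oversampling processing gain:
G = 10*log10(OSR) = 10*log10(16) = 12.04 dB

Step 3 — total:
SQNR_total = 67.98 + 12.04 = 80.02 dB

Base SQNR = 67.98 dB; oversampled SQNR = 80.02 dB


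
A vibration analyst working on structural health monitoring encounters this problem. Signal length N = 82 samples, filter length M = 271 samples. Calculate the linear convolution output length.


Linear convolution output length:
L = N + M - 1
  = 82 + 271 - 1
  = 352 samples

352


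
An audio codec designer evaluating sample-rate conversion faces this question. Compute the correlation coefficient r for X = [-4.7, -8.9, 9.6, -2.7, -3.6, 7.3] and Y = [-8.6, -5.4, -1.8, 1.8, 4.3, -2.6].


Pearson correlation coefficient (population):
r = cov(X,Y) / (std(X) * std(Y))
Mean X = -0.5, Mean Y = -2.05
Cov(X,Y) = 4.288333
Std(X) = 6.652067, Std(Y) = 4.274634
r = 0.1508

0.1508


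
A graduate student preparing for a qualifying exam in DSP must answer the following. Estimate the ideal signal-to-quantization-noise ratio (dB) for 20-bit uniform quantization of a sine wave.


Theoretical SNR for a full-scale sinusoid:
SNR = 6.02 * N + 1.76
    = 6.02 * 20 + 1.76
    = 120.4 + 1.76
    = 122.16 dB

122.16 dB


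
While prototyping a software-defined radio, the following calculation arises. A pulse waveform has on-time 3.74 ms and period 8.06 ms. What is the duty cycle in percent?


Duty cycle as a percentage:
DC = (t_on / T) * 100
   = (3.74 / 8.06) * 100
   = 0.46402 * 100
   = 46.4 %

46.4 %


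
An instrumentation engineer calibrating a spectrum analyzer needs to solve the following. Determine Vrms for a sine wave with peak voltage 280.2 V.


RMS voltage for a sinusoidal waveform:
V_rms = V_peak / sqrt(2)
      = 280.2 / 1.414214
      = 198.131 V

198.131 V


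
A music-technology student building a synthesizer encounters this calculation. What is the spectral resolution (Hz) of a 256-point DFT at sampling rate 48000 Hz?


DFT frequency resolution:
df = fs / N
   = 48000 / 256
   = 187.5 Hz

187.5 Hz


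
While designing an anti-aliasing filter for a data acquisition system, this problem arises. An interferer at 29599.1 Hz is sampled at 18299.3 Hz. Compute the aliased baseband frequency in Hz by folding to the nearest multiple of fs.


Compute the nearest integer multiple of fs to the signal:
n = round(29599.1 / 18299.3) = 2
f_alias = |29599.1 - 2 * 18299.3|
        = |29599.1 - 36598.6|
        = 6999.5 Hz

6999.5


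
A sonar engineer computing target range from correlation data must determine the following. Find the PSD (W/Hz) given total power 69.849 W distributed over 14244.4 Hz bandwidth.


Power spectral density:
PSD = P / BW
    = 69.849 / 14244.4
    = 0.00490361 W/Hz

0.00490361 W/Hz


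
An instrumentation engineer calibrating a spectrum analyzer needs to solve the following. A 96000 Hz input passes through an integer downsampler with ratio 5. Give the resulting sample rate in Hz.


Decimation reduces the sample rate:
fs_out = fs_in / M
       = 96000 / 5
       = 19200.0 Hz

19200.0 Hz


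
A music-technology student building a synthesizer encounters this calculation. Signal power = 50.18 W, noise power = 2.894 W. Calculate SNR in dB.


SNR in decibels:
SNR = 10 * log10(Ps / Pn)
    = 10 * log10(50.18 / 2.894)
    = 10 * log10(17.3393)
    = 10 * 1.239
    = 12.39 dB

12.39 dB


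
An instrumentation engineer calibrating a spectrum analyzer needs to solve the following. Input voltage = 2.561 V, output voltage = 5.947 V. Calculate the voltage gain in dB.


Voltage gain in dB:
G = 20 * log10(Vout / Vin)
  = 20 * log10(5.947 / 2.561)
  = 20 * log10(2.32214)
  = 20 * 0.365888
  = 7.32 dB

7.32 dB


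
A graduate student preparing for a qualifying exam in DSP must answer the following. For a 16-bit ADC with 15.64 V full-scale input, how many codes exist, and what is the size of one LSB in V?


Step 1 — number of quantization levels:
L = 2^N = 2^16 = 65536

Step 2 — LSB step size:
delta = Vfs / L
      = 15.64 / 65536
      = 0.00023865 V

Levels = 65536; step size = 0.00023865 V


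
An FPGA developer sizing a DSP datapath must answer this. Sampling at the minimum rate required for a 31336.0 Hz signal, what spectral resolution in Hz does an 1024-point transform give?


Step 1 — Nyquist sampling rate:
fs = 2 * fmax = 2 * 31336.0 = 62672.0 Hz

Step 2 — DFT bin spacing:
df = fs / N = 62672.0 / 1024 = 61.2031 Hz

61.2031 Hz


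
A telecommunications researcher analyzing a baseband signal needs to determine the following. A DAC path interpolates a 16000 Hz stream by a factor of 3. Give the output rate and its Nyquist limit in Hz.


Step 1 — output sample rate after interpolation by L:
fs_out = L * fs_in = 3 * 16000 = 48000 Hz

Step 2 — Nyquist frequency of the output stream:
f_Nyq = fs_out / 2 = 48000 / 2 = 24000.0 Hz

fs_out = 48000 Hz; f_Nyquist = 24000.0 Hz


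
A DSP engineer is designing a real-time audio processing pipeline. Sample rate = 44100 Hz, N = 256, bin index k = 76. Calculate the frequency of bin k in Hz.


Frequency of DFT bin k:
f_k = k * fs / N
    = 76 * 44100 / 256
    = 3351600 / 256
    = 13092.188 Hz

13092.188 Hz


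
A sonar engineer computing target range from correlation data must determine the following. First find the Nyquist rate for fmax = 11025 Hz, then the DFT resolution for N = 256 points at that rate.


Step 1 — Nyquist sampling rate:
fs = 2 * fmax = 2 * 11025 = 22050 Hz

Step 2 — DFT bin spacing:
df = fs / N = 22050 / 256 = 86.1328 Hz

86.1328 Hz


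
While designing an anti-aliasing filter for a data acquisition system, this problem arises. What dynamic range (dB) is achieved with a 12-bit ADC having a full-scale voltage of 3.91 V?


Dynamic range from full-scale to LSB:
V_min = V_max / 2^bits = 3.91 / 2^12
DR = 20 * log10(V_max / V_min)
   = 20 * log10(2^12)
   = 20 * 12 * log10(2)
   = 72.25 dB

72.25 dB


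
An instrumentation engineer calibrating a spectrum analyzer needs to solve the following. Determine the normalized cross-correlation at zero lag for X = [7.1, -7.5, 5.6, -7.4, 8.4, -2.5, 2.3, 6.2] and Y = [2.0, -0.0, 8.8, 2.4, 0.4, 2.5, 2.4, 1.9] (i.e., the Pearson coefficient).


Pearson correlation coefficient (population):
r = cov(X,Y) / (std(X) * std(Y))
Mean X = 1.525, Mean Y = 2.55
Cov(X,Y) = 3.6275
Std(X) = 6.069545, Std(Y) = 2.523886
r = 0.2368

0.2368


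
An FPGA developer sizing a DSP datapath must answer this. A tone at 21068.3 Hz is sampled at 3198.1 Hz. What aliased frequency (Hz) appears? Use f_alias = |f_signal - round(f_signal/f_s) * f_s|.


Compute the nearest integer multiple of fs to the signal:
n = round(21068.3 / 3198.1) = 7
f_alias = |21068.3 - 7 * 3198.1|
        = |21068.3 - 22386.7|
        = 1318.4 Hz

1318.4


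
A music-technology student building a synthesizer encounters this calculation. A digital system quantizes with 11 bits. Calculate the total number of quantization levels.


Number of quantization levels = 2^N
= 2^11
= 2048

2048


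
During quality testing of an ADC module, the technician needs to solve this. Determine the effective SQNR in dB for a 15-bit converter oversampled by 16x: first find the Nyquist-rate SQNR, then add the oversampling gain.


Step 1 — baseline SQNR at Nyquist:
SQNR_base = 6.02*N + 1.76
          = 6.02*15 + 1.76
          = 92.06 dB

Step 2 — oversampling processing gain:
G = 10*log10(OSR) = 10*log10(16) = 12.04 dB

Step 3 — total:
SQNR_total = 92.06 + 12.04 = 104.1 dB

Base SQNR = 92.06 dB; oversampled SQNR = 104.1 dB
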